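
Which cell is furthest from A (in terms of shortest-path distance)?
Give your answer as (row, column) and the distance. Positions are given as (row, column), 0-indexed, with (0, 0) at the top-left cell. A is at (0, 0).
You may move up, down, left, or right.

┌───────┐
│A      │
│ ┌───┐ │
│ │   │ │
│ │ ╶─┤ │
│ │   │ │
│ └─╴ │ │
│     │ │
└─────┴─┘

Computing BFS distances from A to all cells:
Furthest cell: (1, 2)
Distance: 9 steps

Path from A to the furthest cell:

┌───────┐
│A      │
│ ┌───┐ │
│↓│↱ B│ │
│ │ ╶─┤ │
│↓│↑ ↰│ │
│ └─╴ │ │
│↳ → ↑│ │
└─────┴─┘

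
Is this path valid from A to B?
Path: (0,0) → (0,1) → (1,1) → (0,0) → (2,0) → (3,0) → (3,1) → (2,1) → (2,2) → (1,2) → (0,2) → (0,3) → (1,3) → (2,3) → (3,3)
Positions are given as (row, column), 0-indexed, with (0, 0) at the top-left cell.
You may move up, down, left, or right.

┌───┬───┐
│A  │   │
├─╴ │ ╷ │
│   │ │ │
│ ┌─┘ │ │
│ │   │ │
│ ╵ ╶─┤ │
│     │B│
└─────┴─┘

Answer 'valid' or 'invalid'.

Checking path validity:
Result: Invalid move at step 3: cannot move from (1, 1) to (0, 0).

invalid

Correct solution:

┌───┬───┐
│A ↓│↱ ↓│
├─╴ │ ╷ │
│↓ ↲│↑│↓│
│ ┌─┘ │ │
│↓│↱ ↑│↓│
│ ╵ ╶─┤ │
│↳ ↑  │B│
└─────┴─┘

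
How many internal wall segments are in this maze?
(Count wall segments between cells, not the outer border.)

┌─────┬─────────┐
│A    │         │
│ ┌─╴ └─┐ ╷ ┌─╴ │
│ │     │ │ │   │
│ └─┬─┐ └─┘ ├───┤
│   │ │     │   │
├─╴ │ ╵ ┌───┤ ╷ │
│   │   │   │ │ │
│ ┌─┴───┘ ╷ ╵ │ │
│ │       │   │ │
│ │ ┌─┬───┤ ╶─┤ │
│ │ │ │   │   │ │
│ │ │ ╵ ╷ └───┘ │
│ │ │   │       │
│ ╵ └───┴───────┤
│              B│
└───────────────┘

Counting internal wall segments:
Total internal walls: 49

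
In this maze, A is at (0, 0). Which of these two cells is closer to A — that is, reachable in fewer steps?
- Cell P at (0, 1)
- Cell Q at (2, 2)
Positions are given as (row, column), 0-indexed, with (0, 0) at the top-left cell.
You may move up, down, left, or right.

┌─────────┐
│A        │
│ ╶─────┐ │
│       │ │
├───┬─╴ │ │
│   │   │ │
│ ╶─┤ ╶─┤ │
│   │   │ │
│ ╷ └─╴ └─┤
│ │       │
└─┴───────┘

Shortest path A → P at (0, 1): 1 steps
Shortest path A → Q at (2, 2): 6 steps

P is closer (1 steps vs 6 steps).

Path to P:

┌─────────┐
│A P      │
│ ╶─────┐ │
│       │ │
├───┬─╴ │ │
│   │   │ │
│ ╶─┤ ╶─┤ │
│   │   │ │
│ ╷ └─╴ └─┤
│ │       │
└─┴───────┘

Path to Q:

┌─────────┐
│A        │
│ ╶─────┐ │
│↳ → → ↓│ │
├───┬─╴ │ │
│   │Q ↲│ │
│ ╶─┤ ╶─┤ │
│   │   │ │
│ ╷ └─╴ └─┤
│ │       │
└─┴───────┘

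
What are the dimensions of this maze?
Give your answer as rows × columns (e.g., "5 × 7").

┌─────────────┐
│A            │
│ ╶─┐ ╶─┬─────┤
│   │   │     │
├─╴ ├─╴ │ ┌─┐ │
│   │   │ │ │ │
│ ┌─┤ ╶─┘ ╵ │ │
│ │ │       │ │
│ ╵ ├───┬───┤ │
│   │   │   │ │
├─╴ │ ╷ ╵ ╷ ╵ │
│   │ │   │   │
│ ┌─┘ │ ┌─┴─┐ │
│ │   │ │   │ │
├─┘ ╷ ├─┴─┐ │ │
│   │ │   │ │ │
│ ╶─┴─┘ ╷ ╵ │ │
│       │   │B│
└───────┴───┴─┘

Counting the maze dimensions:
Rows (vertical): 9
Columns (horizontal): 7
Dimensions: 9 × 7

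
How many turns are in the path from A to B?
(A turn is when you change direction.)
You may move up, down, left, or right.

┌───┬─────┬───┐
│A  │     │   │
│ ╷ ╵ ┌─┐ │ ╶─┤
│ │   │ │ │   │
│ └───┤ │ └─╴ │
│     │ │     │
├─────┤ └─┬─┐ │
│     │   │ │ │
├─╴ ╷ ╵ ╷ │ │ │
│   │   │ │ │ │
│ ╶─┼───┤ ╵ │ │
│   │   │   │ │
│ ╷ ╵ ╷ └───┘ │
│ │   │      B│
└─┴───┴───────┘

Directions: right, down, right, up, right, right, down, down, right, right, down, down, down, down
Number of turns: 7

Solution:

┌───┬─────┬───┐
│A ↓│↱ → ↓│   │
│ ╷ ╵ ┌─┐ │ ╶─┤
│ │↳ ↑│ │↓│   │
│ └───┤ │ └─╴ │
│     │ │↳ → ↓│
├─────┤ └─┬─┐ │
│     │   │ │↓│
├─╴ ╷ ╵ ╷ │ │ │
│   │   │ │ │↓│
│ ╶─┼───┤ ╵ │ │
│   │   │   │↓│
│ ╷ ╵ ╷ └───┘ │
│ │   │      B│
└─┴───┴───────┘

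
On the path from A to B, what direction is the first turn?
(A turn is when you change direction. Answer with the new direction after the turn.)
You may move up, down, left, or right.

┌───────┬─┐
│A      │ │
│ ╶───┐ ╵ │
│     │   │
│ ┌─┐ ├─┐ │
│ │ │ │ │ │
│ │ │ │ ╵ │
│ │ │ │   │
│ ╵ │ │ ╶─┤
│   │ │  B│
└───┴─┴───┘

Directions: right, right, right, down, right, down, down, left, down, right
First turn direction: down

Solution:

┌───────┬─┐
│A → → ↓│ │
│ ╶───┐ ╵ │
│     │↳ ↓│
│ ┌─┐ ├─┐ │
│ │ │ │ │↓│
│ │ │ │ ╵ │
│ │ │ │↓ ↲│
│ ╵ │ │ ╶─┤
│   │ │↳ B│
└───┴─┴───┘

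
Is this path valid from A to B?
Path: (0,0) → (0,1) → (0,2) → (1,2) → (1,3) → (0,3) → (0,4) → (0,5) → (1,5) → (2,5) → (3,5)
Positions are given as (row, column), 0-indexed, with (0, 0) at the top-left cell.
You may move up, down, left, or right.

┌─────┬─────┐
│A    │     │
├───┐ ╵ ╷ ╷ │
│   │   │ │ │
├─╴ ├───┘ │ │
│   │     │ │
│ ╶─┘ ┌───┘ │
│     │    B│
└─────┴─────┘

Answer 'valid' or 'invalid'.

Checking path validity:
Result: All consecutive moves are passable.

valid

Correct solution:

┌─────┬─────┐
│A → ↓│↱ → ↓│
├───┐ ╵ ╷ ╷ │
│   │↳ ↑│ │↓│
├─╴ ├───┘ │ │
│   │     │↓│
│ ╶─┘ ┌───┘ │
│     │    B│
└─────┴─────┘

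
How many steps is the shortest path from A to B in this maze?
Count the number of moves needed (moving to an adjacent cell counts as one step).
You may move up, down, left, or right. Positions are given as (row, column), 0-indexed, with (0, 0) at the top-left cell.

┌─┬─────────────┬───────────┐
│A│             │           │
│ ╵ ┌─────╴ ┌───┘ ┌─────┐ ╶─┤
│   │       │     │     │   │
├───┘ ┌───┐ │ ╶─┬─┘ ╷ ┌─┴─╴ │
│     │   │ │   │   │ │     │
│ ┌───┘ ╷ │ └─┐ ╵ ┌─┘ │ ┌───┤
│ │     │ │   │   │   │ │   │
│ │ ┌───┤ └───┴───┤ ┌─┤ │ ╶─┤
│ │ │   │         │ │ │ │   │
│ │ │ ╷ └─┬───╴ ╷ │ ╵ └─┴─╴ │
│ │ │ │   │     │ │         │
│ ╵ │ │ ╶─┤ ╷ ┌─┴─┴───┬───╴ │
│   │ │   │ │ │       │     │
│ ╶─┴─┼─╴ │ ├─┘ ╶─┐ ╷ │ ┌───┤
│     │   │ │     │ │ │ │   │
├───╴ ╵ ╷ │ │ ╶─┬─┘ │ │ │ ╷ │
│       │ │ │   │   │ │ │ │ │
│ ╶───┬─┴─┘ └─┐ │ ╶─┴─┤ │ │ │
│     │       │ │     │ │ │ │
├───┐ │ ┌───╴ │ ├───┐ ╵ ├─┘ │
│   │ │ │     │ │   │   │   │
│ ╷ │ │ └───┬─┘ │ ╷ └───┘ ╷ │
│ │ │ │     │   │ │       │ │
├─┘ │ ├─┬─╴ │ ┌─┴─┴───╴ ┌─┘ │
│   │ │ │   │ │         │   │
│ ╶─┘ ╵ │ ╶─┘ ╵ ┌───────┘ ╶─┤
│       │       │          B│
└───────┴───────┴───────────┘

Using BFS to find shortest path:
Start: (0, 0), End: (13, 13)
Path found:
(0,0) → (1,0) → (1,1) → (0,1) → (0,2) → (0,3) → (0,4) → (0,5) → (1,5) → (1,4) → (1,3) → (1,2) → (2,2) → (2,1) → (2,0) → (3,0) → (4,0) → (5,0) → (6,0) → (6,1) → (5,1) → (4,1) → (3,1) → (3,2) → (3,3) → (2,3) → (2,4) → (3,4) → (4,4) → (4,5) → (4,6) → (4,7) → (5,7) → (5,6) → (5,5) → (6,5) → (7,5) → (8,5) → (9,5) → (9,4) → (9,3) → (10,3) → (11,3) → (11,4) → (11,5) → (12,5) → (12,4) → (13,4) → (13,5) → (13,6) → (13,7) → (12,7) → (12,8) → (12,9) → (12,10) → (12,11) → (11,11) → (11,12) → (10,12) → (10,13) → (11,13) → (12,13) → (12,12) → (13,12) → (13,13)
Number of steps: 64

Solution:

┌─┬─────────────┬───────────┐
│A│↱ → → → ↓    │           │
│ ╵ ┌─────╴ ┌───┘ ┌─────┐ ╶─┤
│↳ ↑│↓ ← ← ↲│     │     │   │
├───┘ ┌───┐ │ ╶─┬─┘ ╷ ┌─┴─╴ │
│↓ ← ↲│↱ ↓│ │   │   │ │     │
│ ┌───┘ ╷ │ └─┐ ╵ ┌─┘ │ ┌───┤
│↓│↱ → ↑│↓│   │   │   │ │   │
│ │ ┌───┤ └───┴───┤ ┌─┤ │ ╶─┤
│↓│↑│   │↳ → → ↓  │ │ │ │   │
│ │ │ ╷ └─┬───╴ ╷ │ ╵ └─┴─╴ │
│↓│↑│ │   │↓ ← ↲│ │         │
│ ╵ │ │ ╶─┤ ╷ ┌─┴─┴───┬───╴ │
│↳ ↑│ │   │↓│ │       │     │
│ ╶─┴─┼─╴ │ ├─┘ ╶─┐ ╷ │ ┌───┤
│     │   │↓│     │ │ │ │   │
├───╴ ╵ ╷ │ │ ╶─┬─┘ │ │ │ ╷ │
│       │ │↓│   │   │ │ │ │ │
│ ╶───┬─┴─┘ └─┐ │ ╶─┴─┤ │ │ │
│     │↓ ← ↲  │ │     │ │ │ │
├───┐ │ ┌───╴ │ ├───┐ ╵ ├─┘ │
│   │ │↓│     │ │   │   │↱ ↓│
│ ╷ │ │ └───┬─┘ │ ╷ └───┘ ╷ │
│ │ │ │↳ → ↓│   │ │    ↱ ↑│↓│
├─┘ │ ├─┬─╴ │ ┌─┴─┴───╴ ┌─┘ │
│   │ │ │↓ ↲│ │↱ → → → ↑│↓ ↲│
│ ╶─┘ ╵ │ ╶─┘ ╵ ┌───────┘ ╶─┤
│       │↳ → → ↑│        ↳ B│
└───────┴───────┴───────────┘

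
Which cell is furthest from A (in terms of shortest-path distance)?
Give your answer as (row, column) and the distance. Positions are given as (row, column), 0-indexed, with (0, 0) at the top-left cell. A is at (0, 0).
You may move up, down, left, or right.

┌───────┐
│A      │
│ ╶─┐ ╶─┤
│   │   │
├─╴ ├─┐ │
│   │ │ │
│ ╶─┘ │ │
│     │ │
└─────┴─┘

Computing BFS distances from A to all cells:
Furthest cell: (2, 2)
Distance: 8 steps

Path from A to the furthest cell:

┌───────┐
│A      │
│ ╶─┐ ╶─┤
│↳ ↓│   │
├─╴ ├─┐ │
│↓ ↲│B│ │
│ ╶─┘ │ │
│↳ → ↑│ │
└─────┴─┘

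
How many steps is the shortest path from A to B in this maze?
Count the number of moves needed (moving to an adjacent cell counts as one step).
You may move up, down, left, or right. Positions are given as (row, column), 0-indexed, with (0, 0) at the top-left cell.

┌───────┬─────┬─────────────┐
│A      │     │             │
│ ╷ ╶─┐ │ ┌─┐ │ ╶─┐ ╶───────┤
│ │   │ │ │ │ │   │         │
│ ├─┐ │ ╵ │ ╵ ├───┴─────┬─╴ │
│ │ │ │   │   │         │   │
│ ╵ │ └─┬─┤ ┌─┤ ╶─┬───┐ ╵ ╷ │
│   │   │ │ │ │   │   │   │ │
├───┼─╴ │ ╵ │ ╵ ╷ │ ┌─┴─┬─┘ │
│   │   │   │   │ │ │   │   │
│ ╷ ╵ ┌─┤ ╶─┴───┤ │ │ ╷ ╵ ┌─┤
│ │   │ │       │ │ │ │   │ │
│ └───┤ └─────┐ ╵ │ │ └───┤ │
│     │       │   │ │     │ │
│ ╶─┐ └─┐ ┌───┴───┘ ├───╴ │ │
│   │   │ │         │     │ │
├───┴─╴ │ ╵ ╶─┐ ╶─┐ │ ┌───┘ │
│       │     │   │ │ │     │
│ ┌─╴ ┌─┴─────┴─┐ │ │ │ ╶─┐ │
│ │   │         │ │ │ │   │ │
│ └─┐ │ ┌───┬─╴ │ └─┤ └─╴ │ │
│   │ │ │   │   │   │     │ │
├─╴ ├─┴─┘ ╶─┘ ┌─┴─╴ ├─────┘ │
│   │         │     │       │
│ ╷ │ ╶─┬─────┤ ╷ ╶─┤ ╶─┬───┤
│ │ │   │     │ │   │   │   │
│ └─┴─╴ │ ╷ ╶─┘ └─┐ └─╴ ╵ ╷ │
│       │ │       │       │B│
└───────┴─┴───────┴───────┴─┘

Using BFS to find shortest path:
Start: (0, 0), End: (13, 13)
Path found:
(0,0) → (0,1) → (0,2) → (0,3) → (1,3) → (2,3) → (2,4) → (1,4) → (0,4) → (0,5) → (0,6) → (1,6) → (2,6) → (2,5) → (3,5) → (4,5) → (4,4) → (5,4) → (5,5) → (5,6) → (5,7) → (6,7) → (6,8) → (5,8) → (4,8) → (3,8) → (3,7) → (2,7) → (2,8) → (2,9) → (2,10) → (2,11) → (3,11) → (3,12) → (2,12) → (2,13) → (3,13) → (4,13) → (4,12) → (5,12) → (5,11) → (4,11) → (4,10) → (5,10) → (6,10) → (6,11) → (6,12) → (7,12) → (7,11) → (7,10) → (8,10) → (9,10) → (10,10) → (10,11) → (10,12) → (9,12) → (9,11) → (8,11) → (8,12) → (8,13) → (9,13) → (10,13) → (11,13) → (11,12) → (11,11) → (11,10) → (12,10) → (12,11) → (13,11) → (13,12) → (12,12) → (12,13) → (13,13)
Number of steps: 72

Solution:

┌───────┬─────┬─────────────┐
│A → → ↓│↱ → ↓│             │
│ ╷ ╶─┐ │ ┌─┐ │ ╶─┐ ╶───────┤
│ │   │↓│↑│ │↓│   │         │
│ ├─┐ │ ╵ │ ╵ ├───┴─────┬─╴ │
│ │ │ │↳ ↑│↓ ↲│↱ → → → ↓│↱ ↓│
│ ╵ │ └─┬─┤ ┌─┤ ╶─┬───┐ ╵ ╷ │
│   │   │ │↓│ │↑ ↰│   │↳ ↑│↓│
├───┼─╴ │ ╵ │ ╵ ╷ │ ┌─┴─┬─┘ │
│   │   │↓ ↲│   │↑│ │↓ ↰│↓ ↲│
│ ╷ ╵ ┌─┤ ╶─┴───┤ │ │ ╷ ╵ ┌─┤
│ │   │ │↳ → → ↓│↑│ │↓│↑ ↲│ │
│ └───┤ └─────┐ ╵ │ │ └───┤ │
│     │       │↳ ↑│ │↳ → ↓│ │
│ ╶─┐ └─┐ ┌───┴───┘ ├───╴ │ │
│   │   │ │         │↓ ← ↲│ │
├───┴─╴ │ ╵ ╶─┐ ╶─┐ │ ┌───┘ │
│       │     │   │ │↓│↱ → ↓│
│ ┌─╴ ┌─┴─────┴─┐ │ │ │ ╶─┐ │
│ │   │         │ │ │↓│↑ ↰│↓│
│ └─┐ │ ┌───┬─╴ │ └─┤ └─╴ │ │
│   │ │ │   │   │   │↳ → ↑│↓│
├─╴ ├─┴─┘ ╶─┘ ┌─┴─╴ ├─────┘ │
│   │         │     │↓ ← ← ↲│
│ ╷ │ ╶─┬─────┤ ╷ ╶─┤ ╶─┬───┤
│ │ │   │     │ │   │↳ ↓│↱ ↓│
│ └─┴─╴ │ ╷ ╶─┘ └─┐ └─╴ ╵ ╷ │
│       │ │       │    ↳ ↑│B│
└───────┴─┴───────┴───────┴─┘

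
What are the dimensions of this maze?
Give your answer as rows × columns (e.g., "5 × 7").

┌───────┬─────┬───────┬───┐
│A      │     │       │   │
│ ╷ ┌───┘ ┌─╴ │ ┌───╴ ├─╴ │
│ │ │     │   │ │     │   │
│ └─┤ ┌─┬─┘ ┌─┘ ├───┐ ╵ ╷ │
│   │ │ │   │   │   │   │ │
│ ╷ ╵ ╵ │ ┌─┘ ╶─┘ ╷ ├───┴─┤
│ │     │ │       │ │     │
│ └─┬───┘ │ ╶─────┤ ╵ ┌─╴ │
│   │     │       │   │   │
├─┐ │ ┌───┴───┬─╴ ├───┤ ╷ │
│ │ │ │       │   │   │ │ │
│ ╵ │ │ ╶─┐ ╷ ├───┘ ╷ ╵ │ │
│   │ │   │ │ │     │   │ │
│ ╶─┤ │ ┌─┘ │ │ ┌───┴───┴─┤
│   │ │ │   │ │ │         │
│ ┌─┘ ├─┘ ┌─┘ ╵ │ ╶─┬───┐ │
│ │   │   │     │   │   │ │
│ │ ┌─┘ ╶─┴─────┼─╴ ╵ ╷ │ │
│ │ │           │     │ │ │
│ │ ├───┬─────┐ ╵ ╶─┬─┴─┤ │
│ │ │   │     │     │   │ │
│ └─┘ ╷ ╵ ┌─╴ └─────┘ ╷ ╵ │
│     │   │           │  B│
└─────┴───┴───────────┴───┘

Counting the maze dimensions:
Rows (vertical): 12
Columns (horizontal): 13
Dimensions: 12 × 13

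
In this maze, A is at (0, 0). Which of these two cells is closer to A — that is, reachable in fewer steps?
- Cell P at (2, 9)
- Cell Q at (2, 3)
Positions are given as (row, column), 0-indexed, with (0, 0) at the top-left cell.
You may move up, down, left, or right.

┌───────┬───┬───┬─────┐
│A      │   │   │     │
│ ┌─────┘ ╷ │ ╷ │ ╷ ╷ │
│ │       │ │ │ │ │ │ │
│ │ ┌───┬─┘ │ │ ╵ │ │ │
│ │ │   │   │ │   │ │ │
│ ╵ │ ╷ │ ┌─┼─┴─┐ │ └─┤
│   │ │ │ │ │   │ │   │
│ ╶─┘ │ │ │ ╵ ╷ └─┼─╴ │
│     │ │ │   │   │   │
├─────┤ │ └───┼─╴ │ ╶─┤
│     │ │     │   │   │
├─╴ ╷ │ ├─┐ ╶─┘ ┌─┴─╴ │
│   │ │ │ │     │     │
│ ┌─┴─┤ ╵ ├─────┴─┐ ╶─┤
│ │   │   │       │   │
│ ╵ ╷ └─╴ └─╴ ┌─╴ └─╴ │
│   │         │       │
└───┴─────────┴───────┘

Shortest path A → P at (2, 9): 35 steps
Shortest path A → Q at (2, 3): 9 steps

Q is closer (9 steps vs 35 steps).

Path to P:

┌───────┬───┬───┬─────┐
│A      │   │   │     │
│ ┌─────┘ ╷ │ ╷ │ ╷ ╷ │
│↓│       │ │ │ │ │ │ │
│ │ ┌───┬─┘ │ │ ╵ │ │ │
│↓│ │↱ ↓│   │ │   │P│ │
│ ╵ │ ╷ │ ┌─┼─┴─┐ │ └─┤
│↓  │↑│↓│ │ │   │ │↑ ↰│
│ ╶─┘ │ │ │ ╵ ╷ └─┼─╴ │
│↳ → ↑│↓│ │   │   │↱ ↑│
├─────┤ │ └───┼─╴ │ ╶─┤
│     │↓│     │   │↑ ↰│
├─╴ ╷ │ ├─┐ ╶─┘ ┌─┴─╴ │
│   │ │↓│ │     │  ↱ ↑│
│ ┌─┴─┤ ╵ ├─────┴─┐ ╶─┤
│ │   │↳ ↓│  ↱ → ↓│↑ ↰│
│ ╵ ╷ └─╴ └─╴ ┌─╴ └─╴ │
│   │    ↳ → ↑│  ↳ → ↑│
└───┴─────────┴───────┘

Path to Q:

┌───────┬───┬───┬─────┐
│A      │   │   │     │
│ ┌─────┘ ╷ │ ╷ │ ╷ ╷ │
│↓│       │ │ │ │ │ │ │
│ │ ┌───┬─┘ │ │ ╵ │ │ │
│↓│ │↱ Q│   │ │   │ │ │
│ ╵ │ ╷ │ ┌─┼─┴─┐ │ └─┤
│↓  │↑│ │ │ │   │ │   │
│ ╶─┘ │ │ │ ╵ ╷ └─┼─╴ │
│↳ → ↑│ │ │   │   │   │
├─────┤ │ └───┼─╴ │ ╶─┤
│     │ │     │   │   │
├─╴ ╷ │ ├─┐ ╶─┘ ┌─┴─╴ │
│   │ │ │ │     │     │
│ ┌─┴─┤ ╵ ├─────┴─┐ ╶─┤
│ │   │   │       │   │
│ ╵ ╷ └─╴ └─╴ ┌─╴ └─╴ │
│   │         │       │
└───┴─────────┴───────┘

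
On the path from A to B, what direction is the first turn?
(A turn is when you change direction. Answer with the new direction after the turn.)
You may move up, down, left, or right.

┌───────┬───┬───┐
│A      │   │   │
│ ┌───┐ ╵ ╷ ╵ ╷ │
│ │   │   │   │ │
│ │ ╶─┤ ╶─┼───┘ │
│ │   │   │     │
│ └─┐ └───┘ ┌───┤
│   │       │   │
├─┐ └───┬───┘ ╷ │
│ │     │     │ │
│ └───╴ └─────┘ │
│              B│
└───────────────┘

Directions: down, down, down, right, down, right, right, down, right, right, right, right
First turn direction: right

Solution:

┌───────┬───┬───┐
│A      │   │   │
│ ┌───┐ ╵ ╷ ╵ ╷ │
│↓│   │   │   │ │
│ │ ╶─┤ ╶─┼───┘ │
│↓│   │   │     │
│ └─┐ └───┘ ┌───┤
│↳ ↓│       │   │
├─┐ └───┬───┘ ╷ │
│ │↳ → ↓│     │ │
│ └───╴ └─────┘ │
│      ↳ → → → B│
└───────────────┘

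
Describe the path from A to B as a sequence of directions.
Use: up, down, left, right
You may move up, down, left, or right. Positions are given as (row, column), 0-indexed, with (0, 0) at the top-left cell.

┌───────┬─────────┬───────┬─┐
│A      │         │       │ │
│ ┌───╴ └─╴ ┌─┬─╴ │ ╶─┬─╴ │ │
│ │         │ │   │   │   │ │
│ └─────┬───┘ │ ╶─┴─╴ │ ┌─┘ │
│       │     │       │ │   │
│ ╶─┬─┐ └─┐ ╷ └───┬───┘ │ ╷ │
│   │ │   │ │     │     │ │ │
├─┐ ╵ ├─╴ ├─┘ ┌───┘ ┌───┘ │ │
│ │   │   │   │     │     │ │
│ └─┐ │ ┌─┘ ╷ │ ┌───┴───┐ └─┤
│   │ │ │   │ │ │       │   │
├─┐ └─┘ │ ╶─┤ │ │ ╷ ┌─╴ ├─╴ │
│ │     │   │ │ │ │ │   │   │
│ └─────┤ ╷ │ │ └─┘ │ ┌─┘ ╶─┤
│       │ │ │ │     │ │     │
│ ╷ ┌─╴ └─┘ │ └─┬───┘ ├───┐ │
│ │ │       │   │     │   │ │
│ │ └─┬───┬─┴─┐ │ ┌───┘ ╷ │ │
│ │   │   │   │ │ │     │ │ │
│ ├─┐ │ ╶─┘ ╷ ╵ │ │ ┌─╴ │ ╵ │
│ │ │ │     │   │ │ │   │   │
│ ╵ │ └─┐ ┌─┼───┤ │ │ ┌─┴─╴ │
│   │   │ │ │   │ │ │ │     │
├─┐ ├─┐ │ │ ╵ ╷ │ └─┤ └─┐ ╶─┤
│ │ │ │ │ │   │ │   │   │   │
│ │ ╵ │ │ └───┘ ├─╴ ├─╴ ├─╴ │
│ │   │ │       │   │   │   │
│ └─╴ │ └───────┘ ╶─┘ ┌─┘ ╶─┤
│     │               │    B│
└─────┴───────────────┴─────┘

Finding the path and converting it to directions:
Path through cells: (0,0) → (0,1) → (0,2) → (0,3) → (1,3) → (1,4) → (1,5) → (0,5) → (0,6) → (0,7) → (0,8) → (1,8) → (1,7) → (2,7) → (2,8) → (2,9) → (2,10) → (1,10) → (1,9) → (0,9) → (0,10) → (0,11) → (0,12) → (1,12) → (1,11) → (2,11) → (3,11) → (3,10) → (3,9) → (4,9) → (4,8) → (4,7) → (5,7) → (6,7) → (7,7) → (7,8) → (7,9) → (6,9) → (5,9) → (5,10) → (5,11) → (6,11) → (6,10) → (7,10) → (8,10) → (8,9) → (8,8) → (9,8) → (10,8) → (11,8) → (12,8) → (12,9) → (13,9) → (13,8) → (14,8) → (14,9) → (14,10) → (13,10) → (13,11) → (12,11) → (12,10) → (11,10) → (10,10) → (10,11) → (9,11) → (8,11) → (8,12) → (9,12) → (10,12) → (10,13) → (11,13) → (11,12) → (12,12) → (12,13) → (13,13) → (13,12) → (14,12) → (14,13)
Directions: right, right, right, down, right, right, up, right, right, right, down, left, down, right, right, right, up, left, up, right, right, right, down, left, down, down, left, left, down, left, left, down, down, down, right, right, up, up, right, right, down, left, down, down, left, left, down, down, down, down, right, down, left, down, right, right, up, right, up, left, up, up, right, up, up, right, down, down, right, down, left, down, right, down, left, down, right

Solution:

┌───────┬─────────┬───────┬─┐
│A → → ↓│  ↱ → → ↓│↱ → → ↓│ │
│ ┌───╴ └─╴ ┌─┬─╴ │ ╶─┬─╴ │ │
│ │    ↳ → ↑│ │↓ ↲│↑ ↰│↓ ↲│ │
│ └─────┬───┘ │ ╶─┴─╴ │ ┌─┘ │
│       │     │↳ → → ↑│↓│   │
│ ╶─┬─┐ └─┐ ╷ └───┬───┘ │ ╷ │
│   │ │   │ │     │↓ ← ↲│ │ │
├─┐ ╵ ├─╴ ├─┘ ┌───┘ ┌───┘ │ │
│ │   │   │   │↓ ← ↲│     │ │
│ └─┐ │ ┌─┘ ╷ │ ┌───┴───┐ └─┤
│   │ │ │   │ │↓│  ↱ → ↓│   │
├─┐ └─┘ │ ╶─┤ │ │ ╷ ┌─╴ ├─╴ │
│ │     │   │ │↓│ │↑│↓ ↲│   │
│ └─────┤ ╷ │ │ └─┘ │ ┌─┘ ╶─┤
│       │ │ │ │↳ → ↑│↓│     │
│ ╷ ┌─╴ └─┘ │ └─┬───┘ ├───┐ │
│ │ │       │   │↓ ← ↲│↱ ↓│ │
│ │ └─┬───┬─┴─┐ │ ┌───┘ ╷ │ │
│ │   │   │   │ │↓│    ↑│↓│ │
│ ├─┐ │ ╶─┘ ╷ ╵ │ │ ┌─╴ │ ╵ │
│ │ │ │     │   │↓│ │↱ ↑│↳ ↓│
│ ╵ │ └─┐ ┌─┼───┤ │ │ ┌─┴─╴ │
│   │   │ │ │   │↓│ │↑│  ↓ ↲│
├─┐ ├─┐ │ │ ╵ ╷ │ └─┤ └─┐ ╶─┤
│ │ │ │ │ │   │ │↳ ↓│↑ ↰│↳ ↓│
│ │ ╵ │ │ └───┘ ├─╴ ├─╴ ├─╴ │
│ │   │ │       │↓ ↲│↱ ↑│↓ ↲│
│ └─╴ │ └───────┘ ╶─┘ ┌─┘ ╶─┤
│     │          ↳ → ↑│  ↳ B│
└─────┴───────────────┴─────┘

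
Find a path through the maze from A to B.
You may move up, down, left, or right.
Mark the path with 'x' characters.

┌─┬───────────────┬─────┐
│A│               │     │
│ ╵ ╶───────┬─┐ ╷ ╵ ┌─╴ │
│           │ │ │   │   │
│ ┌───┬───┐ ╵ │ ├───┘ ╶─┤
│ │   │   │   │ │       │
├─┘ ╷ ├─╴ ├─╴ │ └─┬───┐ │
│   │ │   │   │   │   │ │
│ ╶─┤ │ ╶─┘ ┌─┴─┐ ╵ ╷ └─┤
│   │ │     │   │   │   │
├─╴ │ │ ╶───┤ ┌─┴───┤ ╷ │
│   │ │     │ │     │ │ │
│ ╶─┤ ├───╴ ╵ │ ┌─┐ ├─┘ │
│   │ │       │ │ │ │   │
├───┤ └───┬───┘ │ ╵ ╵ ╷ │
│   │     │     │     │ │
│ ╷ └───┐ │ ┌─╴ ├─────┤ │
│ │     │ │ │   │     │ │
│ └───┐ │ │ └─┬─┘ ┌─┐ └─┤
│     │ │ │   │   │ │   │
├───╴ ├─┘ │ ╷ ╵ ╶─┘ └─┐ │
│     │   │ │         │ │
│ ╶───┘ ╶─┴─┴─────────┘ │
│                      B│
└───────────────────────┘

Finding the shortest path through the maze:
Path length: 46 steps
Directions: down → right → up → right → right → right → right → right → right → down → down → down → right → down → right → up → right → down → right → down → down → left → down → left → up → up → left → left → down → down → left → left → down → down → right → down → right → up → right → up → right → right → down → right → down → down

Solution:

┌─┬───────────────┬─────┐
│A│x x x x x x x  │     │
│ ╵ ╶───────┬─┐ ╷ ╵ ┌─╴ │
│x x        │ │x│   │   │
│ ┌───┬───┐ ╵ │ ├───┘ ╶─┤
│ │   │   │   │x│       │
├─┘ ╷ ├─╴ ├─╴ │ └─┬───┐ │
│   │ │   │   │x x│x x│ │
│ ╶─┤ │ ╶─┘ ┌─┴─┐ ╵ ╷ └─┤
│   │ │     │   │x x│x x│
├─╴ │ │ ╶───┤ ┌─┴───┤ ╷ │
│   │ │     │ │x x x│ │x│
│ ╶─┤ ├───╴ ╵ │ ┌─┐ ├─┘ │
│   │ │       │x│ │x│x x│
├───┤ └───┬───┘ │ ╵ ╵ ╷ │
│   │     │x x x│  x x│ │
│ ╷ └───┐ │ ┌─╴ ├─────┤ │
│ │     │ │x│   │x x x│ │
│ └───┐ │ │ └─┬─┘ ┌─┐ └─┤
│     │ │ │x x│x x│ │x x│
├───╴ ├─┘ │ ╷ ╵ ╶─┘ └─┐ │
│     │   │ │x x      │x│
│ ╶───┘ ╶─┴─┴─────────┘ │
│                      B│
└───────────────────────┘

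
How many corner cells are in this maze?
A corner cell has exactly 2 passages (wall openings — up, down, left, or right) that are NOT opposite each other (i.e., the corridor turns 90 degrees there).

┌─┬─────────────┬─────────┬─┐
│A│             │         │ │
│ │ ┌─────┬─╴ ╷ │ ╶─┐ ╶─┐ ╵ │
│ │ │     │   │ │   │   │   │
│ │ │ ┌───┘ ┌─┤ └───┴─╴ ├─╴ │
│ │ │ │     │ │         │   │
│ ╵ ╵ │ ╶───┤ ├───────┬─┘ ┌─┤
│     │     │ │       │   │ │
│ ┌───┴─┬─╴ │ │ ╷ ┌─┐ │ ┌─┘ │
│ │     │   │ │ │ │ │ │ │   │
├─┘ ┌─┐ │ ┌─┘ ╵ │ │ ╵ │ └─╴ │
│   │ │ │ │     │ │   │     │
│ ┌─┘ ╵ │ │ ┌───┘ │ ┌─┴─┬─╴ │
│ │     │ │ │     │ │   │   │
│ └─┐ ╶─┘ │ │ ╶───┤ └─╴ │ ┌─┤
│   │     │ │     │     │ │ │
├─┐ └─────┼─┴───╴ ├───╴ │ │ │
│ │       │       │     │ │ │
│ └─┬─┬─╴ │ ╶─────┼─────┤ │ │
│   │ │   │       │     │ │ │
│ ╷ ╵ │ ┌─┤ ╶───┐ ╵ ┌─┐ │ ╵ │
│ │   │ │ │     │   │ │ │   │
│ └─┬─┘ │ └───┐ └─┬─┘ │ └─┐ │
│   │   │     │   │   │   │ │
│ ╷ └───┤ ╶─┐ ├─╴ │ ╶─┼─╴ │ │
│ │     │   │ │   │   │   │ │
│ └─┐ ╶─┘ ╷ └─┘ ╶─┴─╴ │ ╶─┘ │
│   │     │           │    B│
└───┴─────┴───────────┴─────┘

Counting corner cells (2 non-opposite passages):
Total corners: 89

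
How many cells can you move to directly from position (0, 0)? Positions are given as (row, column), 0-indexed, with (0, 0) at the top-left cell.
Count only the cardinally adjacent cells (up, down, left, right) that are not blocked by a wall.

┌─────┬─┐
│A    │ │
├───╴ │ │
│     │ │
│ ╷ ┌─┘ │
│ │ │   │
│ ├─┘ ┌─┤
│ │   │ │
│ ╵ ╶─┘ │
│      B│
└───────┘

Checking passable neighbors of (0, 0):
Neighbors: (0, 1)
Count: 1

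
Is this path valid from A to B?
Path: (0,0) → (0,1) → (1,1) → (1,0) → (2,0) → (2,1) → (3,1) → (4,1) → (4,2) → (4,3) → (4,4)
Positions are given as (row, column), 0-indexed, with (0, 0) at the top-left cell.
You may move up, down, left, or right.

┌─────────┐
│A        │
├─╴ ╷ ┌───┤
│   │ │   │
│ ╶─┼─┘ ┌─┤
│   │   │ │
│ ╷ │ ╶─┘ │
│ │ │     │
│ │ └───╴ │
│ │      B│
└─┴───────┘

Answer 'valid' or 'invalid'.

Checking path validity:
Result: All consecutive moves are passable.

valid

Correct solution:

┌─────────┐
│A ↓      │
├─╴ ╷ ┌───┤
│↓ ↲│ │   │
│ ╶─┼─┘ ┌─┤
│↳ ↓│   │ │
│ ╷ │ ╶─┘ │
│ │↓│     │
│ │ └───╴ │
│ │↳ → → B│
└─┴───────┘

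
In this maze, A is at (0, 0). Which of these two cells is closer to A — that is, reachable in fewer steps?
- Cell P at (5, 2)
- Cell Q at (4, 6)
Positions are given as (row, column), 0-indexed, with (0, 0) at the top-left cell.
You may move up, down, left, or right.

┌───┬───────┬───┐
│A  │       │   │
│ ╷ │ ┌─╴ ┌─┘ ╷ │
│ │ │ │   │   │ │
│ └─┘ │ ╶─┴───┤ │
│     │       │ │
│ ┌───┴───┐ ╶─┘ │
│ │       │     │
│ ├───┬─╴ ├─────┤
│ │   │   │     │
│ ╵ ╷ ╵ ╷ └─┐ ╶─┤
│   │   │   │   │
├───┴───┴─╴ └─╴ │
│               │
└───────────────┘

Shortest path A → P at (5, 2): 9 steps
Shortest path A → Q at (4, 6): 20 steps

P is closer (9 steps vs 20 steps).

Path to P:

┌───┬───────┬───┐
│A  │       │   │
│ ╷ │ ┌─╴ ┌─┘ ╷ │
│↓│ │ │   │   │ │
│ └─┘ │ ╶─┴───┤ │
│↓    │       │ │
│ ┌───┴───┐ ╶─┘ │
│↓│       │     │
│ ├───┬─╴ ├─────┤
│↓│↱ ↓│   │     │
│ ╵ ╷ ╵ ╷ └─┐ ╶─┤
│↳ ↑│P  │   │   │
├───┴───┴─╴ └─╴ │
│               │
└───────────────┘

Path to Q:

┌───┬───────┬───┐
│A  │       │   │
│ ╷ │ ┌─╴ ┌─┘ ╷ │
│↓│ │ │   │   │ │
│ └─┘ │ ╶─┴───┤ │
│↓    │       │ │
│ ┌───┴───┐ ╶─┘ │
│↓│       │     │
│ ├───┬─╴ ├─────┤
│↓│↱ ↓│↱ ↓│  Q  │
│ ╵ ╷ ╵ ╷ └─┐ ╶─┤
│↳ ↑│↳ ↑│↳ ↓│↑ ↰│
├───┴───┴─╴ └─╴ │
│          ↳ → ↑│
└───────────────┘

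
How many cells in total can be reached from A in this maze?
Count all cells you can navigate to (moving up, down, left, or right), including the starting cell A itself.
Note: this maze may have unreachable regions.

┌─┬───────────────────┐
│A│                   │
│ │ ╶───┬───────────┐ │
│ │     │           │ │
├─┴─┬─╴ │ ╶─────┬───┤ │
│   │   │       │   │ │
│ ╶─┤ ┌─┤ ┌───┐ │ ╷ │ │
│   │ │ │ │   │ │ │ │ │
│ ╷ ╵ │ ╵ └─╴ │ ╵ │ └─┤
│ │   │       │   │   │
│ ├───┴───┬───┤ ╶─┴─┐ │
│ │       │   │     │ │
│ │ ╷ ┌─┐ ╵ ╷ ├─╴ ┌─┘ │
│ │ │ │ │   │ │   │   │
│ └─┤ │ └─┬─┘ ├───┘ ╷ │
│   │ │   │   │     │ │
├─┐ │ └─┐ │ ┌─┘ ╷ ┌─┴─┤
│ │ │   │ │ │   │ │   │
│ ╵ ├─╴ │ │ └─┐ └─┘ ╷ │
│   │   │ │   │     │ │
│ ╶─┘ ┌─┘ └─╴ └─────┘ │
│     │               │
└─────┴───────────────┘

Using BFS/flood-fill to find all reachable cells from A:
Maze size: 11 × 11 = 121 total cells
119 cell(s) are walled off and cannot be reached from A.
Reachable cells: 2

Reachable region (· marks reachable cells):

┌─┬───────────────────┐
│A│                   │
│ │ ╶───┬───────────┐ │
│·│     │           │ │
├─┴─┬─╴ │ ╶─────┬───┤ │
│   │   │       │   │ │
│ ╶─┤ ┌─┤ ┌───┐ │ ╷ │ │
│   │ │ │ │   │ │ │ │ │
│ ╷ ╵ │ ╵ └─╴ │ ╵ │ └─┤
│ │   │       │   │   │
│ ├───┴───┬───┤ ╶─┴─┐ │
│ │       │   │     │ │
│ │ ╷ ┌─┐ ╵ ╷ ├─╴ ┌─┘ │
│ │ │ │ │   │ │   │   │
│ └─┤ │ └─┬─┘ ├───┘ ╷ │
│   │ │   │   │     │ │
├─┐ │ └─┐ │ ┌─┘ ╷ ┌─┴─┤
│ │ │   │ │ │   │ │   │
│ ╵ ├─╴ │ │ └─┐ └─┘ ╷ │
│   │   │ │   │     │ │
│ ╶─┘ ┌─┘ └─╴ └─────┘ │
│     │               │
└─────┴───────────────┘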